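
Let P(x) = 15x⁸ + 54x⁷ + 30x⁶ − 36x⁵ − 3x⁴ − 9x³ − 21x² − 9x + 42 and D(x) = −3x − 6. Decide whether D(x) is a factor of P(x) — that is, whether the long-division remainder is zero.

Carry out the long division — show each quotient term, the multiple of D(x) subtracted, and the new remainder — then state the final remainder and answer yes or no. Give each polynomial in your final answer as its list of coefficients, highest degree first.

Step 1: lead(15x⁸ + 54x⁷ + 30x⁶ − 36x⁵ − 3x⁴ − 9x³ − 21x² − 9x + 42) ÷ lead(D) = 15x⁸ ÷ −3x = −5x⁷. Subtract (−5x⁷)·D = 15x⁸ + 30x⁷. Remainder: 24x⁷ + 30x⁶ − 36x⁵ − 3x⁴ − 9x³ − 21x² − 9x + 42.
Step 2: lead(24x⁷ + 30x⁶ − 36x⁵ − 3x⁴ − 9x³ − 21x² − 9x + 42) ÷ lead(D) = 24x⁷ ÷ −3x = −8x⁶. Subtract (−8x⁶)·D = 24x⁷ + 48x⁶. Remainder: −18x⁶ − 36x⁵ − 3x⁴ − 9x³ − 21x² − 9x + 42.
Step 3: lead(−18x⁶ − 36x⁵ − 3x⁴ − 9x³ − 21x² − 9x + 42) ÷ lead(D) = −18x⁶ ÷ −3x = 6x⁵. Subtract (6x⁵)·D = −18x⁶ − 36x⁵. Remainder: −3x⁴ − 9x³ − 21x² − 9x + 42.
Step 4: lead(−3x⁴ − 9x³ − 21x² − 9x + 42) ÷ lead(D) = −3x⁴ ÷ −3x = x³. Subtract (x³)·D = −3x⁴ − 6x³. Remainder: −3x³ − 21x² − 9x + 42.
Step 5: lead(−3x³ − 21x² − 9x + 42) ÷ lead(D) = −3x³ ÷ −3x = x². Subtract (x²)·D = −3x³ − 6x². Remainder: −15x² − 9x + 42.
Step 6: lead(−15x² − 9x + 42) ÷ lead(D) = −15x² ÷ −3x = 5x. Subtract (5x)·D = −15x² − 30x. Remainder: 21x + 42.
Step 7: lead(21x + 42) ÷ lead(D) = 21x ÷ −3x = −7. Subtract (−7)·D = 21x + 42. Remainder: 0.

R = [0], so D(x) is a factor of P(x). yes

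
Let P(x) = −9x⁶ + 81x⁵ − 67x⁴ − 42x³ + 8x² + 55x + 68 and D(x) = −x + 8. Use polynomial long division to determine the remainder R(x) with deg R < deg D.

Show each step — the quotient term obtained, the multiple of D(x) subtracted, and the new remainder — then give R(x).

R(x) = −4

Step 1: lead(−9x⁶ + 81x⁵ − 67x⁴ − 42x³ + 8x² + 55x + 68) ÷ lead(D) = −9x⁶ ÷ −x = 9x⁵. Subtract (9x⁵)·D = −9x⁶ + 72x⁵. Remainder: 9x⁵ − 67x⁴ − 42x³ + 8x² + 55x + 68.
Step 2: lead(9x⁵ − 67x⁴ − 42x³ + 8x² + 55x + 68) ÷ lead(D) = 9x⁵ ÷ −x = −9x⁴. Subtract (−9x⁴)·D = 9x⁵ − 72x⁴. Remainder: 5x⁴ − 42x³ + 8x² + 55x + 68.
Step 3: lead(5x⁴ − 42x³ + 8x² + 55x + 68) ÷ lead(D) = 5x⁴ ÷ −x = −5x³. Subtract (−5x³)·D = 5x⁴ − 40x³. Remainder: −2x³ + 8x² + 55x + 68.
Step 4: lead(−2x³ + 8x² + 55x + 68) ÷ lead(D) = −2x³ ÷ −x = 2x². Subtract (2x²)·D = −2x³ + 16x². Remainder: −8x² + 55x + 68.
Step 5: lead(−8x² + 55x + 68) ÷ lead(D) = −8x² ÷ −x = 8x. Subtract (8x)·D = −8x² + 64x. Remainder: −9x + 68.
Step 6: lead(−9x + 68) ÷ lead(D) = −9x ÷ −x = 9. Subtract (9)·D = −9x + 72. Remainder: −4.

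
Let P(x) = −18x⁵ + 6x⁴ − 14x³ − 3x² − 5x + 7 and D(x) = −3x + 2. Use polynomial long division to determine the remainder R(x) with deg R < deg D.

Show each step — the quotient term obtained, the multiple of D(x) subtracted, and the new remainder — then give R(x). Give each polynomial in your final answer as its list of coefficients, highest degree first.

Step 1: lead(−18x⁵ + 6x⁴ − 14x³ − 3x² − 5x + 7) ÷ lead(D) = −18x⁵ ÷ −3x = 6x⁴. Subtract (6x⁴)·D = −18x⁵ + 12x⁴. Remainder: −6x⁴ − 14x³ − 3x² − 5x + 7.
Step 2: lead(−6x⁴ − 14x³ − 3x² − 5x + 7) ÷ lead(D) = −6x⁴ ÷ −3x = 2x³. Subtract (2x³)·D = −6x⁴ + 4x³. Remainder: −18x³ − 3x² − 5x + 7.
Step 3: lead(−18x³ − 3x² − 5x + 7) ÷ lead(D) = −18x³ ÷ −3x = 6x². Subtract (6x²)·D = −18x³ + 12x². Remainder: −15x² − 5x + 7.
Step 4: lead(−15x² − 5x + 7) ÷ lead(D) = −15x² ÷ −3x = 5x. Subtract (5x)·D = −15x² + 10x. Remainder: −15x + 7.
Step 5: lead(−15x + 7) ÷ lead(D) = −15x ÷ −3x = 5. Subtract (5)·D = −15x + 10. Remainder: −3.

R = [-3]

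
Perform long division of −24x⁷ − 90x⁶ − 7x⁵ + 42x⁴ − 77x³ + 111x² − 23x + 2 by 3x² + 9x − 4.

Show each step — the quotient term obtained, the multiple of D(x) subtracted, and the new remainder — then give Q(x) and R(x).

Step 1: lead(−24x⁷ − 90x⁶ − 7x⁵ + 42x⁴ − 77x³ + 111x² − 23x + 2) ÷ lead(D) = −24x⁷ ÷ 3x² = −8x⁵. Subtract (−8x⁵)·D = −24x⁷ − 72x⁶ + 32x⁵. Remainder: −18x⁶ − 39x⁵ + 42x⁴ − 77x³ + 111x² − 23x + 2.
Step 2: lead(−18x⁶ − 39x⁵ + 42x⁴ − 77x³ + 111x² − 23x + 2) ÷ lead(D) = −18x⁶ ÷ 3x² = −6x⁴. Subtract (−6x⁴)·D = −18x⁶ − 54x⁵ + 24x⁴. Remainder: 15x⁵ + 18x⁴ − 77x³ + 111x² − 23x + 2.
Step 3: lead(15x⁵ + 18x⁴ − 77x³ + 111x² − 23x + 2) ÷ lead(D) = 15x⁵ ÷ 3x² = 5x³. Subtract (5x³)·D = 15x⁵ + 45x⁴ − 20x³. Remainder: −27x⁴ − 57x³ + 111x² − 23x + 2.
Step 4: lead(−27x⁴ − 57x³ + 111x² − 23x + 2) ÷ lead(D) = −27x⁴ ÷ 3x² = −9x². Subtract (−9x²)·D = −27x⁴ − 81x³ + 36x². Remainder: 24x³ + 75x² − 23x + 2.
Step 5: lead(24x³ + 75x² − 23x + 2) ÷ lead(D) = 24x³ ÷ 3x² = 8x. Subtract (8x)·D = 24x³ + 72x² − 32x. Remainder: 3x² + 9x + 2.
Step 6: lead(3x² + 9x + 2) ÷ lead(D) = 3x² ÷ 3x² = 1. Subtract (1)·D = 3x² + 9x − 4. Remainder: 6.

Q(x) = −8x⁵ − 6x⁴ + 5x³ − 9x² + 8x + 1; R(x) = 6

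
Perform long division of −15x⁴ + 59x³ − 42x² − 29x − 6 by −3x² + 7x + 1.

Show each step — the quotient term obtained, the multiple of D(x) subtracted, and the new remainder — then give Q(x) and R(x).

Q(x) = 5x² − 8x − 3; R(x) = −3

Step 1: lead(−15x⁴ + 59x³ − 42x² − 29x − 6) ÷ lead(D) = −15x⁴ ÷ −3x² = 5x². Subtract (5x²)·D = −15x⁴ + 35x³ + 5x². Remainder: 24x³ − 47x² − 29x − 6.
Step 2: lead(24x³ − 47x² − 29x − 6) ÷ lead(D) = 24x³ ÷ −3x² = −8x. Subtract (−8x)·D = 24x³ − 56x² − 8x. Remainder: 9x² − 21x − 6.
Step 3: lead(9x² − 21x − 6) ÷ lead(D) = 9x² ÷ −3x² = −3. Subtract (−3)·D = 9x² − 21x − 3. Remainder: −3.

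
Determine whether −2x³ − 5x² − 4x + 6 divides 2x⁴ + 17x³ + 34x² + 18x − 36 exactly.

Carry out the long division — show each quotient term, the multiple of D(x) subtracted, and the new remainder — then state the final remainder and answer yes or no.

Step 1: lead(2x⁴ + 17x³ + 34x² + 18x − 36) ÷ lead(D) = 2x⁴ ÷ −2x³ = −x. Subtract (−x)·D = 2x⁴ + 5x³ + 4x² − 6x. Remainder: 12x³ + 30x² + 24x − 36.
Step 2: lead(12x³ + 30x² + 24x − 36) ÷ lead(D) = 12x³ ÷ −2x³ = −6. Subtract (−6)·D = 12x³ + 30x² + 24x − 36. Remainder: 0.

R(x) = 0, so D(x) is a factor of P(x). yes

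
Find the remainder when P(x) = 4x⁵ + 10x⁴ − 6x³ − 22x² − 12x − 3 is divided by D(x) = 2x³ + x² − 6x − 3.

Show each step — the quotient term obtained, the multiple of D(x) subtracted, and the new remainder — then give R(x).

Step 1: lead(4x⁵ + 10x⁴ − 6x³ − 22x² − 12x − 3) ÷ lead(D) = 4x⁵ ÷ 2x³ = 2x². Subtract (2x²)·D = 4x⁵ + 2x⁴ − 12x³ − 6x². Remainder: 8x⁴ + 6x³ − 16x² − 12x − 3.
Step 2: lead(8x⁴ + 6x³ − 16x² − 12x − 3) ÷ lead(D) = 8x⁴ ÷ 2x³ = 4x. Subtract (4x)·D = 8x⁴ + 4x³ − 24x² − 12x. Remainder: 2x³ + 8x² − 3.
Step 3: lead(2x³ + 8x² − 3) ÷ lead(D) = 2x³ ÷ 2x³ = 1. Subtract (1)·D = 2x³ + x² − 6x − 3. Remainder: 7x² + 6x.

R(x) = 7x² + 6x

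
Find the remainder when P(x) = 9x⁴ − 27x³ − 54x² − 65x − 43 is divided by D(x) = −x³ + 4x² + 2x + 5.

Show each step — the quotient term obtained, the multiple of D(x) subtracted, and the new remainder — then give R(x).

R(x) = −2x + 2

Step 1: lead(9x⁴ − 27x³ − 54x² − 65x − 43) ÷ lead(D) = 9x⁴ ÷ −x³ = −9x. Subtract (−9x)·D = 9x⁴ − 36x³ − 18x² − 45x. Remainder: 9x³ − 36x² − 20x − 43.
Step 2: lead(9x³ − 36x² − 20x − 43) ÷ lead(D) = 9x³ ÷ −x³ = −9. Subtract (−9)·D = 9x³ − 36x² − 18x − 45. Remainder: −2x + 2.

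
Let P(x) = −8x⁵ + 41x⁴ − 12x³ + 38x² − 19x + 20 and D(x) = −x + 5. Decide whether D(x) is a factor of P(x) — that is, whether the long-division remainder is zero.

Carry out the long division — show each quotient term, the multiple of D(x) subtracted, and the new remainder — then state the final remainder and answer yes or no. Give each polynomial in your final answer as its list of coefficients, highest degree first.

Step 1: lead(−8x⁵ + 41x⁴ − 12x³ + 38x² − 19x + 20) ÷ lead(D) = −8x⁵ ÷ −x = 8x⁴. Subtract (8x⁴)·D = −8x⁵ + 40x⁴. Remainder: x⁴ − 12x³ + 38x² − 19x + 20.
Step 2: lead(x⁴ − 12x³ + 38x² − 19x + 20) ÷ lead(D) = x⁴ ÷ −x = −x³. Subtract (−x³)·D = x⁴ − 5x³. Remainder: −7x³ + 38x² − 19x + 20.
Step 3: lead(−7x³ + 38x² − 19x + 20) ÷ lead(D) = −7x³ ÷ −x = 7x². Subtract (7x²)·D = −7x³ + 35x². Remainder: 3x² − 19x + 20.
Step 4: lead(3x² − 19x + 20) ÷ lead(D) = 3x² ÷ −x = −3x. Subtract (−3x)·D = 3x² − 15x. Remainder: −4x + 20.
Step 5: lead(−4x + 20) ÷ lead(D) = −4x ÷ −x = 4. Subtract (4)·D = −4x + 20. Remainder: 0.

R = [0], so D(x) is a factor of P(x). yes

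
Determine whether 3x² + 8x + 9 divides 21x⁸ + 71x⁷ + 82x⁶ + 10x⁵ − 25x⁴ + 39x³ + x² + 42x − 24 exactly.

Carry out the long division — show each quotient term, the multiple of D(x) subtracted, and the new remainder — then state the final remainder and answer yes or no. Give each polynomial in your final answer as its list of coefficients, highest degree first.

R = [-6, 3], so D(x) is not a factor of P(x). no

Step 1: lead(21x⁸ + 71x⁷ + 82x⁶ + 10x⁵ − 25x⁴ + 39x³ + x² + 42x − 24) ÷ lead(D) = 21x⁸ ÷ 3x² = 7x⁶. Subtract (7x⁶)·D = 21x⁸ + 56x⁷ + 63x⁶. Remainder: 15x⁷ + 19x⁶ + 10x⁵ − 25x⁴ + 39x³ + x² + 42x − 24.
Step 2: lead(15x⁷ + 19x⁶ + 10x⁵ − 25x⁴ + 39x³ + x² + 42x − 24) ÷ lead(D) = 15x⁷ ÷ 3x² = 5x⁵. Subtract (5x⁵)·D = 15x⁷ + 40x⁶ + 45x⁵. Remainder: −21x⁶ − 35x⁵ − 25x⁴ + 39x³ + x² + 42x − 24.
Step 3: lead(−21x⁶ − 35x⁵ − 25x⁴ + 39x³ + x² + 42x − 24) ÷ lead(D) = −21x⁶ ÷ 3x² = −7x⁴. Subtract (−7x⁴)·D = −21x⁶ − 56x⁵ − 63x⁴. Remainder: 21x⁵ + 38x⁴ + 39x³ + x² + 42x − 24.
Step 4: lead(21x⁵ + 38x⁴ + 39x³ + x² + 42x − 24) ÷ lead(D) = 21x⁵ ÷ 3x² = 7x³. Subtract (7x³)·D = 21x⁵ + 56x⁴ + 63x³. Remainder: −18x⁴ − 24x³ + x² + 42x − 24.
Step 5: lead(−18x⁴ − 24x³ + x² + 42x − 24) ÷ lead(D) = −18x⁴ ÷ 3x² = −6x². Subtract (−6x²)·D = −18x⁴ − 48x³ − 54x². Remainder: 24x³ + 55x² + 42x − 24.
Step 6: lead(24x³ + 55x² + 42x − 24) ÷ lead(D) = 24x³ ÷ 3x² = 8x. Subtract (8x)·D = 24x³ + 64x² + 72x. Remainder: −9x² − 30x − 24.
Step 7: lead(−9x² − 30x − 24) ÷ lead(D) = −9x² ÷ 3x² = −3. Subtract (−3)·D = −9x² − 24x − 27. Remainder: −6x + 3.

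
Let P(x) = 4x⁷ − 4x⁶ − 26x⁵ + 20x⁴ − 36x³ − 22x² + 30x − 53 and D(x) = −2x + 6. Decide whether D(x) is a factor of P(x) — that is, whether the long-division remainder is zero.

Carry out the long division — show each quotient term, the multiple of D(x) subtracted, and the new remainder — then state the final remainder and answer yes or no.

R(x) = 1, so D(x) is not a factor of P(x). no

Step 1: lead(4x⁷ − 4x⁶ − 26x⁵ + 20x⁴ − 36x³ − 22x² + 30x − 53) ÷ lead(D) = 4x⁷ ÷ −2x = −2x⁶. Subtract (−2x⁶)·D = 4x⁷ − 12x⁶. Remainder: 8x⁶ − 26x⁵ + 20x⁴ − 36x³ − 22x² + 30x − 53.
Step 2: lead(8x⁶ − 26x⁵ + 20x⁴ − 36x³ − 22x² + 30x − 53) ÷ lead(D) = 8x⁶ ÷ −2x = −4x⁵. Subtract (−4x⁵)·D = 8x⁶ − 24x⁵. Remainder: −2x⁵ + 20x⁴ − 36x³ − 22x² + 30x − 53.
Step 3: lead(−2x⁵ + 20x⁴ − 36x³ − 22x² + 30x − 53) ÷ lead(D) = −2x⁵ ÷ −2x = x⁴. Subtract (x⁴)·D = −2x⁵ + 6x⁴. Remainder: 14x⁴ − 36x³ − 22x² + 30x − 53.
Step 4: lead(14x⁴ − 36x³ − 22x² + 30x − 53) ÷ lead(D) = 14x⁴ ÷ −2x = −7x³. Subtract (−7x³)·D = 14x⁴ − 42x³. Remainder: 6x³ − 22x² + 30x − 53.
Step 5: lead(6x³ − 22x² + 30x − 53) ÷ lead(D) = 6x³ ÷ −2x = −3x². Subtract (−3x²)·D = 6x³ − 18x². Remainder: −4x² + 30x − 53.
Step 6: lead(−4x² + 30x − 53) ÷ lead(D) = −4x² ÷ −2x = 2x. Subtract (2x)·D = −4x² + 12x. Remainder: 18x − 53.
Step 7: lead(18x − 53) ÷ lead(D) = 18x ÷ −2x = −9. Subtract (−9)·D = 18x − 54. Remainder: 1.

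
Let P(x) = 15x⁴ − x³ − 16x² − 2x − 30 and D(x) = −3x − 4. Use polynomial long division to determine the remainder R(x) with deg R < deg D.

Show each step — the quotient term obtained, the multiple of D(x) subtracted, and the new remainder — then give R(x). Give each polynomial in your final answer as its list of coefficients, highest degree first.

R = [-6]

Step 1: lead(15x⁴ − x³ − 16x² − 2x − 30) ÷ lead(D) = 15x⁴ ÷ −3x = −5x³. Subtract (−5x³)·D = 15x⁴ + 20x³. Remainder: −21x³ − 16x² − 2x − 30.
Step 2: lead(−21x³ − 16x² − 2x − 30) ÷ lead(D) = −21x³ ÷ −3x = 7x². Subtract (7x²)·D = −21x³ − 28x². Remainder: 12x² − 2x − 30.
Step 3: lead(12x² − 2x − 30) ÷ lead(D) = 12x² ÷ −3x = −4x. Subtract (−4x)·D = 12x² + 16x. Remainder: −18x − 30.
Step 4: lead(−18x − 30) ÷ lead(D) = −18x ÷ −3x = 6. Subtract (6)·D = −18x − 24. Remainder: −6.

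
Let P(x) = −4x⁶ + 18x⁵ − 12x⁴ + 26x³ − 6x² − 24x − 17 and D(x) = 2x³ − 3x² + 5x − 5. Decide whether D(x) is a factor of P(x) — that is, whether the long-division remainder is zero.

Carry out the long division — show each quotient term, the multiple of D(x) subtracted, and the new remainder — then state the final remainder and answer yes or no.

Step 1: lead(−4x⁶ + 18x⁵ − 12x⁴ + 26x³ − 6x² − 24x − 17) ÷ lead(D) = −4x⁶ ÷ 2x³ = −2x³. Subtract (−2x³)·D = −4x⁶ + 6x⁵ − 10x⁴ + 10x³. Remainder: 12x⁵ − 2x⁴ + 16x³ − 6x² − 24x − 17.
Step 2: lead(12x⁵ − 2x⁴ + 16x³ − 6x² − 24x − 17) ÷ lead(D) = 12x⁵ ÷ 2x³ = 6x². Subtract (6x²)·D = 12x⁵ − 18x⁴ + 30x³ − 30x². Remainder: 16x⁴ − 14x³ + 24x² − 24x − 17.
Step 3: lead(16x⁴ − 14x³ + 24x² − 24x − 17) ÷ lead(D) = 16x⁴ ÷ 2x³ = 8x. Subtract (8x)·D = 16x⁴ − 24x³ + 40x² − 40x. Remainder: 10x³ − 16x² + 16x − 17.
Step 4: lead(10x³ − 16x² + 16x − 17) ÷ lead(D) = 10x³ ÷ 2x³ = 5. Subtract (5)·D = 10x³ − 15x² + 25x − 25. Remainder: −x² − 9x + 8.

R(x) = −x² − 9x + 8, so D(x) is not a factor of P(x). no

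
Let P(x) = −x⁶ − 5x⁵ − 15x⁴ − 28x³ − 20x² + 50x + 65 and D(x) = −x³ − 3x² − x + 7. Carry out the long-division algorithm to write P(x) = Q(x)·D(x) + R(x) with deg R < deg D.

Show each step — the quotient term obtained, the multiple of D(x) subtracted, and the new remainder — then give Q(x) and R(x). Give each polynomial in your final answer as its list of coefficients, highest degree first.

Step 1: lead(−x⁶ − 5x⁵ − 15x⁴ − 28x³ − 20x² + 50x + 65) ÷ lead(D) = −x⁶ ÷ −x³ = x³. Subtract (x³)·D = −x⁶ − 3x⁵ − x⁴ + 7x³. Remainder: −2x⁵ − 14x⁴ − 35x³ − 20x² + 50x + 65.
Step 2: lead(−2x⁵ − 14x⁴ − 35x³ − 20x² + 50x + 65) ÷ lead(D) = −2x⁵ ÷ −x³ = 2x². Subtract (2x²)·D = −2x⁵ − 6x⁴ − 2x³ + 14x². Remainder: −8x⁴ − 33x³ − 34x² + 50x + 65.
Step 3: lead(−8x⁴ − 33x³ − 34x² + 50x + 65) ÷ lead(D) = −8x⁴ ÷ −x³ = 8x. Subtract (8x)·D = −8x⁴ − 24x³ − 8x² + 56x. Remainder: −9x³ − 26x² − 6x + 65.
Step 4: lead(−9x³ − 26x² − 6x + 65) ÷ lead(D) = −9x³ ÷ −x³ = 9. Subtract (9)·D = −9x³ − 27x² − 9x + 63. Remainder: x² + 3x + 2.

Q = [1, 2, 8, 9]; R = [1, 3, 2]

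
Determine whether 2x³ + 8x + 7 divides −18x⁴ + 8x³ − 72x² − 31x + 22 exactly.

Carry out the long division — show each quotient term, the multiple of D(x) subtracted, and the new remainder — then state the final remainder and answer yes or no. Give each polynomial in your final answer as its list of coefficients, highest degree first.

R = [-6], so D(x) is not a factor of P(x). no

Step 1: lead(−18x⁴ + 8x³ − 72x² − 31x + 22) ÷ lead(D) = −18x⁴ ÷ 2x³ = −9x. Subtract (−9x)·D = −18x⁴ − 72x² − 63x. Remainder: 8x³ + 32x + 22.
Step 2: lead(8x³ + 32x + 22) ÷ lead(D) = 8x³ ÷ 2x³ = 4. Subtract (4)·D = 8x³ + 32x + 28. Remainder: −6.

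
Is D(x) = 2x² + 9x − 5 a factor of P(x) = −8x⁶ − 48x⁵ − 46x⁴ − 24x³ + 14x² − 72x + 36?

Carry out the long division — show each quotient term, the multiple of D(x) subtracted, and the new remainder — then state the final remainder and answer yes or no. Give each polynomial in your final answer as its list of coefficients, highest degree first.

R = [-4], so D(x) is not a factor of P(x). no

Step 1: lead(−8x⁶ − 48x⁵ − 46x⁴ − 24x³ + 14x² − 72x + 36) ÷ lead(D) = −8x⁶ ÷ 2x² = −4x⁴. Subtract (−4x⁴)·D = −8x⁶ − 36x⁵ + 20x⁴. Remainder: −12x⁵ − 66x⁴ − 24x³ + 14x² − 72x + 36.
Step 2: lead(−12x⁵ − 66x⁴ − 24x³ + 14x² − 72x + 36) ÷ lead(D) = −12x⁵ ÷ 2x² = −6x³. Subtract (−6x³)·D = −12x⁵ − 54x⁴ + 30x³. Remainder: −12x⁴ − 54x³ + 14x² − 72x + 36.
Step 3: lead(−12x⁴ − 54x³ + 14x² − 72x + 36) ÷ lead(D) = −12x⁴ ÷ 2x² = −6x². Subtract (−6x²)·D = −12x⁴ − 54x³ + 30x². Remainder: −16x² − 72x + 36.
Step 4: lead(−16x² − 72x + 36) ÷ lead(D) = −16x² ÷ 2x² = −8. Subtract (−8)·D = −16x² − 72x + 40. Remainder: −4.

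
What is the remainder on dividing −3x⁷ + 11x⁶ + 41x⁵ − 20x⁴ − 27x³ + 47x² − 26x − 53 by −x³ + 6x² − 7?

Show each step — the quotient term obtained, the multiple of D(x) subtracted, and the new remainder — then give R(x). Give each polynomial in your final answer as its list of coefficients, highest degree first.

R = [6, 9, 3]

Step 1: lead(−3x⁷ + 11x⁶ + 41x⁵ − 20x⁴ − 27x³ + 47x² − 26x − 53) ÷ lead(D) = −3x⁷ ÷ −x³ = 3x⁴. Subtract (3x⁴)·D = −3x⁷ + 18x⁶ − 21x⁴. Remainder: −7x⁶ + 41x⁵ + x⁴ − 27x³ + 47x² − 26x − 53.
Step 2: lead(−7x⁶ + 41x⁵ + x⁴ − 27x³ + 47x² − 26x − 53) ÷ lead(D) = −7x⁶ ÷ −x³ = 7x³. Subtract (7x³)·D = −7x⁶ + 42x⁵ − 49x³. Remainder: −x⁵ + x⁴ + 22x³ + 47x² − 26x − 53.
Step 3: lead(−x⁵ + x⁴ + 22x³ + 47x² − 26x − 53) ÷ lead(D) = −x⁵ ÷ −x³ = x². Subtract (x²)·D = −x⁵ + 6x⁴ − 7x². Remainder: −5x⁴ + 22x³ + 54x² − 26x − 53.
Step 4: lead(−5x⁴ + 22x³ + 54x² − 26x − 53) ÷ lead(D) = −5x⁴ ÷ −x³ = 5x. Subtract (5x)·D = −5x⁴ + 30x³ − 35x. Remainder: −8x³ + 54x² + 9x − 53.
Step 5: lead(−8x³ + 54x² + 9x − 53) ÷ lead(D) = −8x³ ÷ −x³ = 8. Subtract (8)·D = −8x³ + 48x² − 56. Remainder: 6x² + 9x + 3.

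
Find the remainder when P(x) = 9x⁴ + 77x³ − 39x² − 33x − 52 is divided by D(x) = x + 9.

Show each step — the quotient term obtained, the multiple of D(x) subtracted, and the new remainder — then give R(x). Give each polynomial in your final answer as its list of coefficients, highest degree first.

R = [2]

Step 1: lead(9x⁴ + 77x³ − 39x² − 33x − 52) ÷ lead(D) = 9x⁴ ÷ x = 9x³. Subtract (9x³)·D = 9x⁴ + 81x³. Remainder: −4x³ − 39x² − 33x − 52.
Step 2: lead(−4x³ − 39x² − 33x − 52) ÷ lead(D) = −4x³ ÷ x = −4x². Subtract (−4x²)·D = −4x³ − 36x². Remainder: −3x² − 33x − 52.
Step 3: lead(−3x² − 33x − 52) ÷ lead(D) = −3x² ÷ x = −3x. Subtract (−3x)·D = −3x² − 27x. Remainder: −6x − 52.
Step 4: lead(−6x − 52) ÷ lead(D) = −6x ÷ x = −6. Subtract (−6)·D = −6x − 54. Remainder: 2.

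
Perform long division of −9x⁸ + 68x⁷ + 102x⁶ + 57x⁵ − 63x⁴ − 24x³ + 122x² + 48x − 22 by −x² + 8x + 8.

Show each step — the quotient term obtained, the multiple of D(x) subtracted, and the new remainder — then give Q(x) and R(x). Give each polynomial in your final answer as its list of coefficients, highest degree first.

Step 1: lead(−9x⁸ + 68x⁷ + 102x⁶ + 57x⁵ − 63x⁴ − 24x³ + 122x² + 48x − 22) ÷ lead(D) = −9x⁸ ÷ −x² = 9x⁶. Subtract (9x⁶)·D = −9x⁸ + 72x⁷ + 72x⁶. Remainder: −4x⁷ + 30x⁶ + 57x⁵ − 63x⁴ − 24x³ + 122x² + 48x − 22.
Step 2: lead(−4x⁷ + 30x⁶ + 57x⁵ − 63x⁴ − 24x³ + 122x² + 48x − 22) ÷ lead(D) = −4x⁷ ÷ −x² = 4x⁵. Subtract (4x⁵)·D = −4x⁷ + 32x⁶ + 32x⁵. Remainder: −2x⁶ + 25x⁵ − 63x⁴ − 24x³ + 122x² + 48x − 22.
Step 3: lead(−2x⁶ + 25x⁵ − 63x⁴ − 24x³ + 122x² + 48x − 22) ÷ lead(D) = −2x⁶ ÷ −x² = 2x⁴. Subtract (2x⁴)·D = −2x⁶ + 16x⁵ + 16x⁴. Remainder: 9x⁵ − 79x⁴ − 24x³ + 122x² + 48x − 22.
Step 4: lead(9x⁵ − 79x⁴ − 24x³ + 122x² + 48x − 22) ÷ lead(D) = 9x⁵ ÷ −x² = −9x³. Subtract (−9x³)·D = 9x⁵ − 72x⁴ − 72x³. Remainder: −7x⁴ + 48x³ + 122x² + 48x − 22.
Step 5: lead(−7x⁴ + 48x³ + 122x² + 48x − 22) ÷ lead(D) = −7x⁴ ÷ −x² = 7x². Subtract (7x²)·D = −7x⁴ + 56x³ + 56x². Remainder: −8x³ + 66x² + 48x − 22.
Step 6: lead(−8x³ + 66x² + 48x − 22) ÷ lead(D) = −8x³ ÷ −x² = 8x. Subtract (8x)·D = −8x³ + 64x² + 64x. Remainder: 2x² − 16x − 22.
Step 7: lead(2x² − 16x − 22) ÷ lead(D) = 2x² ÷ −x² = −2. Subtract (−2)·D = 2x² − 16x − 16. Remainder: −6.

Q = [9, 4, 2, -9, 7, 8, -2]; R = [-6]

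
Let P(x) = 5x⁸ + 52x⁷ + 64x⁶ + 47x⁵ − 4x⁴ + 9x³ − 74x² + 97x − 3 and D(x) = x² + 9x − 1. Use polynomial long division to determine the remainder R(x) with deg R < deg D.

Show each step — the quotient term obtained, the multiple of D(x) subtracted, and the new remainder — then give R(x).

R(x) = 7x + 6

Step 1: lead(5x⁸ + 52x⁷ + 64x⁶ + 47x⁵ − 4x⁴ + 9x³ − 74x² + 97x − 3) ÷ lead(D) = 5x⁸ ÷ x² = 5x⁶. Subtract (5x⁶)·D = 5x⁸ + 45x⁷ − 5x⁶. Remainder: 7x⁷ + 69x⁶ + 47x⁵ − 4x⁴ + 9x³ − 74x² + 97x − 3.
Step 2: lead(7x⁷ + 69x⁶ + 47x⁵ − 4x⁴ + 9x³ − 74x² + 97x − 3) ÷ lead(D) = 7x⁷ ÷ x² = 7x⁵. Subtract (7x⁵)·D = 7x⁷ + 63x⁶ − 7x⁵. Remainder: 6x⁶ + 54x⁵ − 4x⁴ + 9x³ − 74x² + 97x − 3.
Step 3: lead(6x⁶ + 54x⁵ − 4x⁴ + 9x³ − 74x² + 97x − 3) ÷ lead(D) = 6x⁶ ÷ x² = 6x⁴. Subtract (6x⁴)·D = 6x⁶ + 54x⁵ − 6x⁴. Remainder: 2x⁴ + 9x³ − 74x² + 97x − 3.
Step 4: lead(2x⁴ + 9x³ − 74x² + 97x − 3) ÷ lead(D) = 2x⁴ ÷ x² = 2x². Subtract (2x²)·D = 2x⁴ + 18x³ − 2x². Remainder: −9x³ − 72x² + 97x − 3.
Step 5: lead(−9x³ − 72x² + 97x − 3) ÷ lead(D) = −9x³ ÷ x² = −9x. Subtract (−9x)·D = −9x³ − 81x² + 9x. Remainder: 9x² + 88x − 3.
Step 6: lead(9x² + 88x − 3) ÷ lead(D) = 9x² ÷ x² = 9. Subtract (9)·D = 9x² + 81x − 9. Remainder: 7x + 6.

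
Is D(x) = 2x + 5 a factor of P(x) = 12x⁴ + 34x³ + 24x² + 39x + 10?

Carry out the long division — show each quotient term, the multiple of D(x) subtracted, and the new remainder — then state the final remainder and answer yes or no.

Step 1: lead(12x⁴ + 34x³ + 24x² + 39x + 10) ÷ lead(D) = 12x⁴ ÷ 2x = 6x³. Subtract (6x³)·D = 12x⁴ + 30x³. Remainder: 4x³ + 24x² + 39x + 10.
Step 2: lead(4x³ + 24x² + 39x + 10) ÷ lead(D) = 4x³ ÷ 2x = 2x². Subtract (2x²)·D = 4x³ + 10x². Remainder: 14x² + 39x + 10.
Step 3: lead(14x² + 39x + 10) ÷ lead(D) = 14x² ÷ 2x = 7x. Subtract (7x)·D = 14x² + 35x. Remainder: 4x + 10.
Step 4: lead(4x + 10) ÷ lead(D) = 4x ÷ 2x = 2. Subtract (2)·D = 4x + 10. Remainder: 0.

R(x) = 0, so D(x) is a factor of P(x). yes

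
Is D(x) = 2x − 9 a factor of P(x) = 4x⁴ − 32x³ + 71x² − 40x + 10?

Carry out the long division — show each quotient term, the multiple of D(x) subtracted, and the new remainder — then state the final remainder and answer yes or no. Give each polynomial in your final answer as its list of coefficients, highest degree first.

Step 1: lead(4x⁴ − 32x³ + 71x² − 40x + 10) ÷ lead(D) = 4x⁴ ÷ 2x = 2x³. Subtract (2x³)·D = 4x⁴ − 18x³. Remainder: −14x³ + 71x² − 40x + 10.
Step 2: lead(−14x³ + 71x² − 40x + 10) ÷ lead(D) = −14x³ ÷ 2x = −7x². Subtract (−7x²)·D = −14x³ + 63x². Remainder: 8x² − 40x + 10.
Step 3: lead(8x² − 40x + 10) ÷ lead(D) = 8x² ÷ 2x = 4x. Subtract (4x)·D = 8x² − 36x. Remainder: −4x + 10.
Step 4: lead(−4x + 10) ÷ lead(D) = −4x ÷ 2x = −2. Subtract (−2)·D = −4x + 18. Remainder: −8.

R = [-8], so D(x) is not a factor of P(x). no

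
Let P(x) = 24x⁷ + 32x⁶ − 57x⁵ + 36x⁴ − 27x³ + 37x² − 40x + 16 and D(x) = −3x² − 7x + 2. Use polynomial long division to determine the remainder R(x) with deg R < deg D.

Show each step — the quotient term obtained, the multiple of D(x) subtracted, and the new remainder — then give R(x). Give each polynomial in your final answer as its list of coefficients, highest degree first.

Step 1: lead(24x⁷ + 32x⁶ − 57x⁵ + 36x⁴ − 27x³ + 37x² − 40x + 16) ÷ lead(D) = 24x⁷ ÷ −3x² = −8x⁵. Subtract (−8x⁵)·D = 24x⁷ + 56x⁶ − 16x⁵. Remainder: −24x⁶ − 41x⁵ + 36x⁴ − 27x³ + 37x² − 40x + 16.
Step 2: lead(−24x⁶ − 41x⁵ + 36x⁴ − 27x³ + 37x² − 40x + 16) ÷ lead(D) = −24x⁶ ÷ −3x² = 8x⁴. Subtract (8x⁴)·D = −24x⁶ − 56x⁵ + 16x⁴. Remainder: 15x⁵ + 20x⁴ − 27x³ + 37x² − 40x + 16.
Step 3: lead(15x⁵ + 20x⁴ − 27x³ + 37x² − 40x + 16) ÷ lead(D) = 15x⁵ ÷ −3x² = −5x³. Subtract (−5x³)·D = 15x⁵ + 35x⁴ − 10x³. Remainder: −15x⁴ − 17x³ + 37x² − 40x + 16.
Step 4: lead(−15x⁴ − 17x³ + 37x² − 40x + 16) ÷ lead(D) = −15x⁴ ÷ −3x² = 5x². Subtract (5x²)·D = −15x⁴ − 35x³ + 10x². Remainder: 18x³ + 27x² − 40x + 16.
Step 5: lead(18x³ + 27x² − 40x + 16) ÷ lead(D) = 18x³ ÷ −3x² = −6x. Subtract (−6x)·D = 18x³ + 42x² − 12x. Remainder: −15x² − 28x + 16.
Step 6: lead(−15x² − 28x + 16) ÷ lead(D) = −15x² ÷ −3x² = 5. Subtract (5)·D = −15x² − 35x + 10. Remainder: 7x + 6.

R = [7, 6]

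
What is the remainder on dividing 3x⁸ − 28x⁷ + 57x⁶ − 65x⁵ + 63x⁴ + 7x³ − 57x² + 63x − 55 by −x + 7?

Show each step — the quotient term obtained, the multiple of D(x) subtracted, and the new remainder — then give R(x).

Step 1: lead(3x⁸ − 28x⁷ + 57x⁶ − 65x⁵ + 63x⁴ + 7x³ − 57x² + 63x − 55) ÷ lead(D) = 3x⁸ ÷ −x = −3x⁷. Subtract (−3x⁷)·D = 3x⁸ − 21x⁷. Remainder: −7x⁷ + 57x⁶ − 65x⁵ + 63x⁴ + 7x³ − 57x² + 63x − 55.
Step 2: lead(−7x⁷ + 57x⁶ − 65x⁵ + 63x⁴ + 7x³ − 57x² + 63x − 55) ÷ lead(D) = −7x⁷ ÷ −x = 7x⁶. Subtract (7x⁶)·D = −7x⁷ + 49x⁶. Remainder: 8x⁶ − 65x⁵ + 63x⁴ + 7x³ − 57x² + 63x − 55.
Step 3: lead(8x⁶ − 65x⁵ + 63x⁴ + 7x³ − 57x² + 63x − 55) ÷ lead(D) = 8x⁶ ÷ −x = −8x⁵. Subtract (−8x⁵)·D = 8x⁶ − 56x⁵. Remainder: −9x⁵ + 63x⁴ + 7x³ − 57x² + 63x − 55.
Step 4: lead(−9x⁵ + 63x⁴ + 7x³ − 57x² + 63x − 55) ÷ lead(D) = −9x⁵ ÷ −x = 9x⁴. Subtract (9x⁴)·D = −9x⁵ + 63x⁴. Remainder: 7x³ − 57x² + 63x − 55.
Step 5: lead(7x³ − 57x² + 63x − 55) ÷ lead(D) = 7x³ ÷ −x = −7x². Subtract (−7x²)·D = 7x³ − 49x². Remainder: −8x² + 63x − 55.
Step 6: lead(−8x² + 63x − 55) ÷ lead(D) = −8x² ÷ −x = 8x. Subtract (8x)·D = −8x² + 56x. Remainder: 7x − 55.
Step 7: lead(7x − 55) ÷ lead(D) = 7x ÷ −x = −7. Subtract (−7)·D = 7x − 49. Remainder: −6.

R(x) = −6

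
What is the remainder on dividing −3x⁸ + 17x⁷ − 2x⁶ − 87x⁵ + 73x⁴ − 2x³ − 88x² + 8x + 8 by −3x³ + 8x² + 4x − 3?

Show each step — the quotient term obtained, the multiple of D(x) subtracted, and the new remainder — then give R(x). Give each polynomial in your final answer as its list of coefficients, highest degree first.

Step 1: lead(−3x⁸ + 17x⁷ − 2x⁶ − 87x⁵ + 73x⁴ − 2x³ − 88x² + 8x + 8) ÷ lead(D) = −3x⁸ ÷ −3x³ = x⁵. Subtract (x⁵)·D = −3x⁸ + 8x⁷ + 4x⁶ − 3x⁵. Remainder: 9x⁷ − 6x⁶ − 84x⁵ + 73x⁴ − 2x³ − 88x² + 8x + 8.
Step 2: lead(9x⁷ − 6x⁶ − 84x⁵ + 73x⁴ − 2x³ − 88x² + 8x + 8) ÷ lead(D) = 9x⁷ ÷ −3x³ = −3x⁴. Subtract (−3x⁴)·D = 9x⁷ − 24x⁶ − 12x⁵ + 9x⁴. Remainder: 18x⁶ − 72x⁵ + 64x⁴ − 2x³ − 88x² + 8x + 8.
Step 3: lead(18x⁶ − 72x⁵ + 64x⁴ − 2x³ − 88x² + 8x + 8) ÷ lead(D) = 18x⁶ ÷ −3x³ = −6x³. Subtract (−6x³)·D = 18x⁶ − 48x⁵ − 24x⁴ + 18x³. Remainder: −24x⁵ + 88x⁴ − 20x³ − 88x² + 8x + 8.
Step 4: lead(−24x⁵ + 88x⁴ − 20x³ − 88x² + 8x + 8) ÷ lead(D) = −24x⁵ ÷ −3x³ = 8x². Subtract (8x²)·D = −24x⁵ + 64x⁴ + 32x³ − 24x². Remainder: 24x⁴ − 52x³ − 64x² + 8x + 8.
Step 5: lead(24x⁴ − 52x³ − 64x² + 8x + 8) ÷ lead(D) = 24x⁴ ÷ −3x³ = −8x. Subtract (−8x)·D = 24x⁴ − 64x³ − 32x² + 24x. Remainder: 12x³ − 32x² − 16x + 8.
Step 6: lead(12x³ − 32x² − 16x + 8) ÷ lead(D) = 12x³ ÷ −3x³ = −4. Subtract (−4)·D = 12x³ − 32x² − 16x + 12. Remainder: −4.

R = [-4]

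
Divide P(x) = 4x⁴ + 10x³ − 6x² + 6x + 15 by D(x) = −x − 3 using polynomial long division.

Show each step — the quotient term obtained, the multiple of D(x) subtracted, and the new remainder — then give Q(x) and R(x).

Step 1: lead(4x⁴ + 10x³ − 6x² + 6x + 15) ÷ lead(D) = 4x⁴ ÷ −x = −4x³. Subtract (−4x³)·D = 4x⁴ + 12x³. Remainder: −2x³ − 6x² + 6x + 15.
Step 2: lead(−2x³ − 6x² + 6x + 15) ÷ lead(D) = −2x³ ÷ −x = 2x². Subtract (2x²)·D = −2x³ − 6x². Remainder: 6x + 15.
Step 3: lead(6x + 15) ÷ lead(D) = 6x ÷ −x = −6. Subtract (−6)·D = 6x + 18. Remainder: −3.

Q(x) = −4x³ + 2x² − 6; R(x) = −3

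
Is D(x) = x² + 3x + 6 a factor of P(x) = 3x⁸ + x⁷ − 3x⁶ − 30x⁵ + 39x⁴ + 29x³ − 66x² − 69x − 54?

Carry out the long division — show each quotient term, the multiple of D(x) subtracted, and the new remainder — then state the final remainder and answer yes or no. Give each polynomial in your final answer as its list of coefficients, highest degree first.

Step 1: lead(3x⁸ + x⁷ − 3x⁶ − 30x⁵ + 39x⁴ + 29x³ − 66x² − 69x − 54) ÷ lead(D) = 3x⁸ ÷ x² = 3x⁶. Subtract (3x⁶)·D = 3x⁸ + 9x⁷ + 18x⁶. Remainder: −8x⁷ − 21x⁶ − 30x⁵ + 39x⁴ + 29x³ − 66x² − 69x − 54.
Step 2: lead(−8x⁷ − 21x⁶ − 30x⁵ + 39x⁴ + 29x³ − 66x² − 69x − 54) ÷ lead(D) = −8x⁷ ÷ x² = −8x⁵. Subtract (−8x⁵)·D = −8x⁷ − 24x⁶ − 48x⁵. Remainder: 3x⁶ + 18x⁵ + 39x⁴ + 29x³ − 66x² − 69x − 54.
Step 3: lead(3x⁶ + 18x⁵ + 39x⁴ + 29x³ − 66x² − 69x − 54) ÷ lead(D) = 3x⁶ ÷ x² = 3x⁴. Subtract (3x⁴)·D = 3x⁶ + 9x⁵ + 18x⁴. Remainder: 9x⁵ + 21x⁴ + 29x³ − 66x² − 69x − 54.
Step 4: lead(9x⁵ + 21x⁴ + 29x³ − 66x² − 69x − 54) ÷ lead(D) = 9x⁵ ÷ x² = 9x³. Subtract (9x³)·D = 9x⁵ + 27x⁴ + 54x³. Remainder: −6x⁴ − 25x³ − 66x² − 69x − 54.
Step 5: lead(−6x⁴ − 25x³ − 66x² − 69x − 54) ÷ lead(D) = −6x⁴ ÷ x² = −6x². Subtract (−6x²)·D = −6x⁴ − 18x³ − 36x². Remainder: −7x³ − 30x² − 69x − 54.
Step 6: lead(−7x³ − 30x² − 69x − 54) ÷ lead(D) = −7x³ ÷ x² = −7x. Subtract (−7x)·D = −7x³ − 21x² − 42x. Remainder: −9x² − 27x − 54.
Step 7: lead(−9x² − 27x − 54) ÷ lead(D) = −9x² ÷ x² = −9. Subtract (−9)·D = −9x² − 27x − 54. Remainder: 0.

R = [0], so D(x) is a factor of P(x). yes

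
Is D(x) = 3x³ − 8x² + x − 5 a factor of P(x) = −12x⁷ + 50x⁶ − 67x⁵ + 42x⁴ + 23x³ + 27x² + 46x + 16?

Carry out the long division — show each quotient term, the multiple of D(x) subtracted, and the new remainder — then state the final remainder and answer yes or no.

R(x) = −6x² + 8x + 6, so D(x) is not a factor of P(x). no

Step 1: lead(−12x⁷ + 50x⁶ − 67x⁵ + 42x⁴ + 23x³ + 27x² + 46x + 16) ÷ lead(D) = −12x⁷ ÷ 3x³ = −4x⁴. Subtract (−4x⁴)·D = −12x⁷ + 32x⁶ − 4x⁵ + 20x⁴. Remainder: 18x⁶ − 63x⁵ + 22x⁴ + 23x³ + 27x² + 46x + 16.
Step 2: lead(18x⁶ − 63x⁵ + 22x⁴ + 23x³ + 27x² + 46x + 16) ÷ lead(D) = 18x⁶ ÷ 3x³ = 6x³. Subtract (6x³)·D = 18x⁶ − 48x⁵ + 6x⁴ − 30x³. Remainder: −15x⁵ + 16x⁴ + 53x³ + 27x² + 46x + 16.
Step 3: lead(−15x⁵ + 16x⁴ + 53x³ + 27x² + 46x + 16) ÷ lead(D) = −15x⁵ ÷ 3x³ = −5x². Subtract (−5x²)·D = −15x⁵ + 40x⁴ − 5x³ + 25x². Remainder: −24x⁴ + 58x³ + 2x² + 46x + 16.
Step 4: lead(−24x⁴ + 58x³ + 2x² + 46x + 16) ÷ lead(D) = −24x⁴ ÷ 3x³ = −8x. Subtract (−8x)·D = −24x⁴ + 64x³ − 8x² + 40x. Remainder: −6x³ + 10x² + 6x + 16.
Step 5: lead(−6x³ + 10x² + 6x + 16) ÷ lead(D) = −6x³ ÷ 3x³ = −2. Subtract (−2)·D = −6x³ + 16x² − 2x + 10. Remainder: −6x² + 8x + 6.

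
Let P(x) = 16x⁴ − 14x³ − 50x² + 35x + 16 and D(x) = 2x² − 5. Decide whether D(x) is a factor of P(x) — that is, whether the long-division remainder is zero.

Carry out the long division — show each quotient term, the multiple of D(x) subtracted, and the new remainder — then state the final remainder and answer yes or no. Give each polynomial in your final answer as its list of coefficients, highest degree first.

Step 1: lead(16x⁴ − 14x³ − 50x² + 35x + 16) ÷ lead(D) = 16x⁴ ÷ 2x² = 8x². Subtract (8x²)·D = 16x⁴ − 40x². Remainder: −14x³ − 10x² + 35x + 16.
Step 2: lead(−14x³ − 10x² + 35x + 16) ÷ lead(D) = −14x³ ÷ 2x² = −7x. Subtract (−7x)·D = −14x³ + 35x. Remainder: −10x² + 16.
Step 3: lead(−10x² + 16) ÷ lead(D) = −10x² ÷ 2x² = −5. Subtract (−5)·D = −10x² + 25. Remainder: −9.

R = [-9], so D(x) is not a factor of P(x). no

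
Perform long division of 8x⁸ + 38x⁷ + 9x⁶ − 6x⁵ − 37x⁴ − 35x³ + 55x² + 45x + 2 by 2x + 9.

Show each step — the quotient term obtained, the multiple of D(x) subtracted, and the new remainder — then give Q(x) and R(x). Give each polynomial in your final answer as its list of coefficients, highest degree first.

Step 1: lead(8x⁸ + 38x⁷ + 9x⁶ − 6x⁵ − 37x⁴ − 35x³ + 55x² + 45x + 2) ÷ lead(D) = 8x⁸ ÷ 2x = 4x⁷. Subtract (4x⁷)·D = 8x⁸ + 36x⁷. Remainder: 2x⁷ + 9x⁶ − 6x⁵ − 37x⁴ − 35x³ + 55x² + 45x + 2.
Step 2: lead(2x⁷ + 9x⁶ − 6x⁵ − 37x⁴ − 35x³ + 55x² + 45x + 2) ÷ lead(D) = 2x⁷ ÷ 2x = x⁶. Subtract (x⁶)·D = 2x⁷ + 9x⁶. Remainder: −6x⁵ − 37x⁴ − 35x³ + 55x² + 45x + 2.
Step 3: lead(−6x⁵ − 37x⁴ − 35x³ + 55x² + 45x + 2) ÷ lead(D) = −6x⁵ ÷ 2x = −3x⁴. Subtract (−3x⁴)·D = −6x⁵ − 27x⁴. Remainder: −10x⁴ − 35x³ + 55x² + 45x + 2.
Step 4: lead(−10x⁴ − 35x³ + 55x² + 45x + 2) ÷ lead(D) = −10x⁴ ÷ 2x = −5x³. Subtract (−5x³)·D = −10x⁴ − 45x³. Remainder: 10x³ + 55x² + 45x + 2.
Step 5: lead(10x³ + 55x² + 45x + 2) ÷ lead(D) = 10x³ ÷ 2x = 5x². Subtract (5x²)·D = 10x³ + 45x². Remainder: 10x² + 45x + 2.
Step 6: lead(10x² + 45x + 2) ÷ lead(D) = 10x² ÷ 2x = 5x. Subtract (5x)·D = 10x² + 45x. Remainder: 2.

Q = [4, 1, 0, -3, -5, 5, 5, 0]; R = [2]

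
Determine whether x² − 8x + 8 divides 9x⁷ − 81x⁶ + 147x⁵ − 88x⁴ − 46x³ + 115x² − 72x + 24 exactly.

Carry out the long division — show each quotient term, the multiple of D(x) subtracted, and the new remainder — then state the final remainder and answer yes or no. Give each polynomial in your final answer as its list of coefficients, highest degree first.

Step 1: lead(9x⁷ − 81x⁶ + 147x⁵ − 88x⁴ − 46x³ + 115x² − 72x + 24) ÷ lead(D) = 9x⁷ ÷ x² = 9x⁵. Subtract (9x⁵)·D = 9x⁷ − 72x⁶ + 72x⁵. Remainder: −9x⁶ + 75x⁵ − 88x⁴ − 46x³ + 115x² − 72x + 24.
Step 2: lead(−9x⁶ + 75x⁵ − 88x⁴ − 46x³ + 115x² − 72x + 24) ÷ lead(D) = −9x⁶ ÷ x² = −9x⁴. Subtract (−9x⁴)·D = −9x⁶ + 72x⁵ − 72x⁴. Remainder: 3x⁵ − 16x⁴ − 46x³ + 115x² − 72x + 24.
Step 3: lead(3x⁵ − 16x⁴ − 46x³ + 115x² − 72x + 24) ÷ lead(D) = 3x⁵ ÷ x² = 3x³. Subtract (3x³)·D = 3x⁵ − 24x⁴ + 24x³. Remainder: 8x⁴ − 70x³ + 115x² − 72x + 24.
Step 4: lead(8x⁴ − 70x³ + 115x² − 72x + 24) ÷ lead(D) = 8x⁴ ÷ x² = 8x². Subtract (8x²)·D = 8x⁴ − 64x³ + 64x². Remainder: −6x³ + 51x² − 72x + 24.
Step 5: lead(−6x³ + 51x² − 72x + 24) ÷ lead(D) = −6x³ ÷ x² = −6x. Subtract (−6x)·D = −6x³ + 48x² − 48x. Remainder: 3x² − 24x + 24.
Step 6: lead(3x² − 24x + 24) ÷ lead(D) = 3x² ÷ x² = 3. Subtract (3)·D = 3x² − 24x + 24. Remainder: 0.

R = [0], so D(x) is a factor of P(x). yes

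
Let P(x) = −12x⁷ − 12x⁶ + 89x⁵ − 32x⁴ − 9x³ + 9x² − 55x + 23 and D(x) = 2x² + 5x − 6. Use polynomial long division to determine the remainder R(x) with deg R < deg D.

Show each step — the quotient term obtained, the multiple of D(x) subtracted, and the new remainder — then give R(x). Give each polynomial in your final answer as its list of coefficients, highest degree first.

Step 1: lead(−12x⁷ − 12x⁶ + 89x⁵ − 32x⁴ − 9x³ + 9x² − 55x + 23) ÷ lead(D) = −12x⁷ ÷ 2x² = −6x⁵. Subtract (−6x⁵)·D = −12x⁷ − 30x⁶ + 36x⁵. Remainder: 18x⁶ + 53x⁵ − 32x⁴ − 9x³ + 9x² − 55x + 23.
Step 2: lead(18x⁶ + 53x⁵ − 32x⁴ − 9x³ + 9x² − 55x + 23) ÷ lead(D) = 18x⁶ ÷ 2x² = 9x⁴. Subtract (9x⁴)·D = 18x⁶ + 45x⁵ − 54x⁴. Remainder: 8x⁵ + 22x⁴ − 9x³ + 9x² − 55x + 23.
Step 3: lead(8x⁵ + 22x⁴ − 9x³ + 9x² − 55x + 23) ÷ lead(D) = 8x⁵ ÷ 2x² = 4x³. Subtract (4x³)·D = 8x⁵ + 20x⁴ − 24x³. Remainder: 2x⁴ + 15x³ + 9x² − 55x + 23.
Step 4: lead(2x⁴ + 15x³ + 9x² − 55x + 23) ÷ lead(D) = 2x⁴ ÷ 2x² = x². Subtract (x²)·D = 2x⁴ + 5x³ − 6x². Remainder: 10x³ + 15x² − 55x + 23.
Step 5: lead(10x³ + 15x² − 55x + 23) ÷ lead(D) = 10x³ ÷ 2x² = 5x. Subtract (5x)·D = 10x³ + 25x² − 30x. Remainder: −10x² − 25x + 23.
Step 6: lead(−10x² − 25x + 23) ÷ lead(D) = −10x² ÷ 2x² = −5. Subtract (−5)·D = −10x² − 25x + 30. Remainder: −7.

R = [-7]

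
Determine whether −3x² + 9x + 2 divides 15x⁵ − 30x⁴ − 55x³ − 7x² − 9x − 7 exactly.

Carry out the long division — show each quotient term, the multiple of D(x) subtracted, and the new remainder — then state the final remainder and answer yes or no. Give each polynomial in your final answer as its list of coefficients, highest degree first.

Step 1: lead(15x⁵ − 30x⁴ − 55x³ − 7x² − 9x − 7) ÷ lead(D) = 15x⁵ ÷ −3x² = −5x³. Subtract (−5x³)·D = 15x⁵ − 45x⁴ − 10x³. Remainder: 15x⁴ − 45x³ − 7x² − 9x − 7.
Step 2: lead(15x⁴ − 45x³ − 7x² − 9x − 7) ÷ lead(D) = 15x⁴ ÷ −3x² = −5x². Subtract (−5x²)·D = 15x⁴ − 45x³ − 10x². Remainder: 3x² − 9x − 7.
Step 3: lead(3x² − 9x − 7) ÷ lead(D) = 3x² ÷ −3x² = −1. Subtract (−1)·D = 3x² − 9x − 2. Remainder: −5.

R = [-5], so D(x) is not a factor of P(x). no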